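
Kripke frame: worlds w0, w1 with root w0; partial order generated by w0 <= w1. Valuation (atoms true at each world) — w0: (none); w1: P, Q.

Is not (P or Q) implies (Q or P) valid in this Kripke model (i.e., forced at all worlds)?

w0 forces not (P or Q) implies (Q or P) vacuously: no world accessible from w0 forces the antecedent not (P or Q).
Since the root w0 forces not (P or Q) implies (Q or P) and forcing is persistent (monotone upward), every world forces it.

Yes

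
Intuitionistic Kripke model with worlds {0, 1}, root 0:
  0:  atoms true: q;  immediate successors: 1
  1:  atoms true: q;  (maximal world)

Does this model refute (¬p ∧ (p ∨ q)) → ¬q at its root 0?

Yes

0 ⊮ (¬p ∧ (p ∨ q)) → ¬q: already at 0 itself, 0 ⊩ ¬p ∧ (p ∨ q) but 0 ⊮ ¬q.
0 ⊮ ¬q since 0 is accessible from 0 and 0 ⊩ q.
So the root 0 does not force (¬p ∧ (p ∨ q)) → ¬q; the model is a countermodel.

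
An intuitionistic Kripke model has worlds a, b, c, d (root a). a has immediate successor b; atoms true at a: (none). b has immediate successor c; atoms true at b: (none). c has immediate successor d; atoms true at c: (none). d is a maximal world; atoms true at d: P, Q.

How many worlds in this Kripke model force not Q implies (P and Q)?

a: forces it.
b: forces it.
c: forces it.
d: forces it.
Worlds forcing the formula: {a, b, c, d}.

4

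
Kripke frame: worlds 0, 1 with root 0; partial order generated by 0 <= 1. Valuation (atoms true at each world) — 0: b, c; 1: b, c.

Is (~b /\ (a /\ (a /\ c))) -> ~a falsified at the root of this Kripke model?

0 ||- (~b /\ (a /\ (a /\ c))) -> ~a vacuously: no world accessible from 0 forces the antecedent ~b /\ (a /\ (a /\ c)).
So the root 0 forces (~b /\ (a /\ (a /\ c))) -> ~a; the model is not a countermodel.

No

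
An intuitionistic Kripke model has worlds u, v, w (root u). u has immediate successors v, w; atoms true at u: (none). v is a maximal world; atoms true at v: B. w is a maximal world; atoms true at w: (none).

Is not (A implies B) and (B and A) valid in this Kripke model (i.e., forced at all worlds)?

No

Not every world: u does not force not (A implies B) and (B and A).
u does not force not (A implies B) and (B and A) since u fails not (A implies B).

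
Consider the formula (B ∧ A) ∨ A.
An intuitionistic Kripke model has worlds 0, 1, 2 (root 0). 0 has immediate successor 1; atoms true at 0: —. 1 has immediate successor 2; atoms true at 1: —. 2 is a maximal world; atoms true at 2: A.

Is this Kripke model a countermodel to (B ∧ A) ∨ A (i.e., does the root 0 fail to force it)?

0 ⊮ (B ∧ A) ∨ A: neither disjunct is forced at 0.
0 ⊮ B ∧ A since 0 fails B.
So the root 0 does not force (B ∧ A) ∨ A; the model is a countermodel.

Yes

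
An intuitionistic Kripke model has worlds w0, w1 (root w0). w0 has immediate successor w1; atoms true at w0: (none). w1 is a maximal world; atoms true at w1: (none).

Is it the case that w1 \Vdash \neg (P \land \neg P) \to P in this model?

w1 \nVdash \neg (P \land \neg P) \to P: already at w1 itself, w1 \Vdash \neg (P \land \neg P) but w1 \nVdash P.
w1 lacks atom P, so w1 \nVdash P.

No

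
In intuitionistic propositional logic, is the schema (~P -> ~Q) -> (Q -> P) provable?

This is the converse of contraposition, which is not intuitionistically valid.
A Kripke countermodel: worlds w0, w1; order generated by w0 <= w1; atoms true at each world — w0:{Q}; w1:{P,Q}.
w0 ||-/- (~P -> ~Q) -> (Q -> P): already at w0 itself, w0 ||- ~P -> ~Q but w0 ||-/- Q -> P.
w0 ||-/- Q -> P: already at w0 itself, w0 ||- Q but w0 ||-/- P.
w0 lacks atom P, so w0 ||-/- P.
So the root w0 does not force the formula.

No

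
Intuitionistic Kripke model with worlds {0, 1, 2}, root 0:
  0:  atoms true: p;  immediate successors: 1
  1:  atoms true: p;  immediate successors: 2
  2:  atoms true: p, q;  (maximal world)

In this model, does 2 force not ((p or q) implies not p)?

2 forces not ((p or q) implies not p): no world accessible from 2 forces (p or q) implies not p.

Yes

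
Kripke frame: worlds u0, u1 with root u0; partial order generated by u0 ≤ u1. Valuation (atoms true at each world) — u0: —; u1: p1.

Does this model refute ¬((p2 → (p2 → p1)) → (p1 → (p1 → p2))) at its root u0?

u0 ⊩ ¬((p2 → (p2 → p1)) → (p1 → (p1 → p2))): no world accessible from u0 forces (p2 → (p2 → p1)) → (p1 → (p1 → p2)).
So the root u0 forces ¬((p2 → (p2 → p1)) → (p1 → (p1 → p2))); the model is not a countermodel.

No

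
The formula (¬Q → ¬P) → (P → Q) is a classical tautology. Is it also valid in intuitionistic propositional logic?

This is the converse of contraposition, which is not intuitionistically valid.
A Kripke countermodel: worlds u, v; order generated by u ≤ v; atoms true at each world — u:{P}; v:{P,Q}.
u ⊮ (¬Q → ¬P) → (P → Q): already at u itself, u ⊩ ¬Q → ¬P but u ⊮ P → Q.
u ⊮ P → Q: already at u itself, u ⊩ P but u ⊮ Q.
u lacks atom Q, so u ⊮ Q.
So the root u does not force the formula.

No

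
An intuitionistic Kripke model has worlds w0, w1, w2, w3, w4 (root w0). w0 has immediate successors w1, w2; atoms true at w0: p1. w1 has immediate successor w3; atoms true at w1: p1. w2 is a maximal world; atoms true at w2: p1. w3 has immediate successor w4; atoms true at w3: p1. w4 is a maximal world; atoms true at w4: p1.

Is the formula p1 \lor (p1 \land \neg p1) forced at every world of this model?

Yes

w0 \Vdash p1 \lor (p1 \land \neg p1) via the disjunct p1.
Since the root w0 forces p1 \lor (p1 \land \neg p1) and forcing is persistent (monotone upward), every world forces it.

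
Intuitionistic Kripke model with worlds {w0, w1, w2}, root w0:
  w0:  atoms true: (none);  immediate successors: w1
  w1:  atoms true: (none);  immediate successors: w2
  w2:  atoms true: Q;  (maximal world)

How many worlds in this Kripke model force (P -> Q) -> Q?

w0: does not force it — w0 ||-/- (P -> Q) -> Q: already at w0 itself, w0 ||- P -> Q but w0 ||-/- Q.
w1: does not force it — w1 ||-/- (P -> Q) -> Q: already at w1 itself, w1 ||- P -> Q but w1 ||-/- Q.
w2: forces it.
Worlds forcing the formula: {w2}.

1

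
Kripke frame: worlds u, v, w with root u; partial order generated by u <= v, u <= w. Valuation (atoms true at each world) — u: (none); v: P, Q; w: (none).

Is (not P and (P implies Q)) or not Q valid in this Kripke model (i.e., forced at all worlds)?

No

Not every world: u does not force (not P and (P implies Q)) or not Q.
u does not force (not P and (P implies Q)) or not Q: neither disjunct is forced at u.
u does not force not P and (P implies Q) since u fails not P.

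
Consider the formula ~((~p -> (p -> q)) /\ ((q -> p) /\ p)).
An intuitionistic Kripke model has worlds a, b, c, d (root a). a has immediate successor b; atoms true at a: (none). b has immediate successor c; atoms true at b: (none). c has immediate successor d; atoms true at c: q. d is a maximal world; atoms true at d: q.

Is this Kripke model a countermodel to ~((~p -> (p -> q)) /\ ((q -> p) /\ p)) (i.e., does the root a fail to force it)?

a ||- ~((~p -> (p -> q)) /\ ((q -> p) /\ p)): no world accessible from a forces (~p -> (p -> q)) /\ ((q -> p) /\ p).
So the root a forces ~((~p -> (p -> q)) /\ ((q -> p) /\ p)); the model is not a countermodel.

No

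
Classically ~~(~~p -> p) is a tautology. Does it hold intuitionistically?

This is the double negation of double-negation elimination, which is intuitionistically derivable.
By Glivenko's theorem the double negation of any classical propositional tautology is intuitionistically provable; ~~p -> p is classically a tautology.

Yes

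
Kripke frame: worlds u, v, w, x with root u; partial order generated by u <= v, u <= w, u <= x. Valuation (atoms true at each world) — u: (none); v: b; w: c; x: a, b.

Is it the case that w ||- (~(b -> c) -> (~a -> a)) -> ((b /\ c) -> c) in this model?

Yes

w ||- (~(b -> c) -> (~a -> a)) -> ((b /\ c) -> c): every world accessible from w that forces ~(b -> c) -> (~a -> a) (namely w) also forces (b /\ c) -> c.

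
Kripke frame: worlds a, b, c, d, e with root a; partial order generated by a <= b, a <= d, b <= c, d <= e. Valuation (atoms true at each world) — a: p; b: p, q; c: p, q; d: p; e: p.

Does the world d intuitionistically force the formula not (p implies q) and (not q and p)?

d forces not (p implies q) and (not q and p) since d forces both conjuncts.

Yes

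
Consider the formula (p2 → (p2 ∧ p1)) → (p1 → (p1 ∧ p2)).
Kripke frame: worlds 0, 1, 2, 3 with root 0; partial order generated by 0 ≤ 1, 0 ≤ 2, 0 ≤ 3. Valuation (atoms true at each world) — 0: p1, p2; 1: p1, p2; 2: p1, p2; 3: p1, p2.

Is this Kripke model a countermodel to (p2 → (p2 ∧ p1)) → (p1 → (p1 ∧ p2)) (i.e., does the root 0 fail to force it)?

No

0 ⊩ (p2 → (p2 ∧ p1)) → (p1 → (p1 ∧ p2)): every world accessible from 0 that forces p2 → (p2 ∧ p1) (namely 0, 1, 2, 3) also forces p1 → (p1 ∧ p2).
So the root 0 forces (p2 → (p2 ∧ p1)) → (p1 → (p1 ∧ p2)); the model is not a countermodel.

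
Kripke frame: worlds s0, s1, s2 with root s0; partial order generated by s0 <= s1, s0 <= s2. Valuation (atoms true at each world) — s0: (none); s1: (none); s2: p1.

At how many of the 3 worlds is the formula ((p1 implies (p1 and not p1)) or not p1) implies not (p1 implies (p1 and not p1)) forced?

s0: does not force it — s0 does not force ((p1 implies (p1 and not p1)) or not p1) implies not (p1 implies (p1 and not p1)): at the accessible world s1, s1 forces (p1 implies (p1 and not p1)) or not p1 but s1 does not force not (p1 implies (p1 and not p1)).
s1: does not force it — s1 does not force ((p1 implies (p1 and not p1)) or not p1) implies not (p1 implies (p1 and not p1)): already at s1 itself, s1 forces (p1 implies (p1 and not p1)) or not p1 but s1 does not force not (p1 implies (p1 and not p1)).
s2: forces it.
Worlds forcing the formula: {s2}.

1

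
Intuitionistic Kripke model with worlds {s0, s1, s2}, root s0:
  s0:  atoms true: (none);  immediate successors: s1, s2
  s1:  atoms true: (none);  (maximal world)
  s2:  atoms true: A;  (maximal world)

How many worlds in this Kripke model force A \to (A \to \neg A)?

s0: does not force it — s0 \nVdash A \to (A \to \neg A): at the accessible world s2, s2 \Vdash A but s2 \nVdash A \to \neg A.
s1: forces it.
s2: does not force it.
Worlds forcing the formula: {s1}.

1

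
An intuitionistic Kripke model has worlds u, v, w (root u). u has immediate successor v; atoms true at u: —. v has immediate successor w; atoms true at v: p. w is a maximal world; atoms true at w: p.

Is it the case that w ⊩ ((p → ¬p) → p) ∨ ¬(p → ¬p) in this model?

w ⊩ ((p → ¬p) → p) ∨ ¬(p → ¬p) via the disjunct (p → ¬p) → p.

Yes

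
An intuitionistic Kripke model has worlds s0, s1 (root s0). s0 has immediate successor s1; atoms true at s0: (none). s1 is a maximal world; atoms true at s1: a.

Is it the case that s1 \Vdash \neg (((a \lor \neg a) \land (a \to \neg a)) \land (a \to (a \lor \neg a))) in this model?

Yes

s1 \Vdash \neg (((a \lor \neg a) \land (a \to \neg a)) \land (a \to (a \lor \neg a))): no world accessible from s1 forces ((a \lor \neg a) \land (a \to \neg a)) \land (a \to (a \lor \neg a)).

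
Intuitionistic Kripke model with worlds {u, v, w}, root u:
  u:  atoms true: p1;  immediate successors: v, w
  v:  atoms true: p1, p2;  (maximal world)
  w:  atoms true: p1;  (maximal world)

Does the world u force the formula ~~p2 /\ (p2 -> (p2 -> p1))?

u ||-/- ~~p2 /\ (p2 -> (p2 -> p1)) since u fails ~~p2.

No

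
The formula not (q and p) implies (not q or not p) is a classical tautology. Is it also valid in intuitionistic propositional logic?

This is the constructively invalid direction of De Morgan's law for conjunction, which is not intuitionistically valid.
A Kripke countermodel: worlds a, b, c; order generated by a <= b, a <= c; atoms true at each world — a:{}; b:{q}; c:{p}.
a does not force not (q and p) implies (not q or not p): already at a itself, a forces not (q and p) but a does not force not q or not p.
a does not force not q or not p: neither disjunct is forced at a.
a does not force not q since b is accessible from a and b forces q.
So the root a does not force the formula.

No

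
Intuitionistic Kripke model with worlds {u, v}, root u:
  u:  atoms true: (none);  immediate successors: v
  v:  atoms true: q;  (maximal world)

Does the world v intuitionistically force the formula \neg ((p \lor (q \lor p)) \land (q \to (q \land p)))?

v \Vdash \neg ((p \lor (q \lor p)) \land (q \to (q \land p))): no world accessible from v forces (p \lor (q \lor p)) \land (q \to (q \land p)).

Yes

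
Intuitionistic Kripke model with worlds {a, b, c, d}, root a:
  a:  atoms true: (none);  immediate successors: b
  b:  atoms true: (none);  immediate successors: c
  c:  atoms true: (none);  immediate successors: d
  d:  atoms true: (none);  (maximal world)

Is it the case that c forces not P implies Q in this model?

No

c does not force not P implies Q: already at c itself, c forces not P but c does not force Q.
c lacks atom Q, so c does not force Q.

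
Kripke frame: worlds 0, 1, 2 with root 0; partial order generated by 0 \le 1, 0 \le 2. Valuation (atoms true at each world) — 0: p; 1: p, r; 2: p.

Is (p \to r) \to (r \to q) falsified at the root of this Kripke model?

Yes

0 \nVdash (p \to r) \to (r \to q): at the accessible world 1, 1 \Vdash p \to r but 1 \nVdash r \to q.
1 \nVdash r \to q: already at 1 itself, 1 \Vdash r but 1 \nVdash q.
1 lacks atom q, so 1 \nVdash q.
So the root 0 does not force (p \to r) \to (r \to q); the model is a countermodel.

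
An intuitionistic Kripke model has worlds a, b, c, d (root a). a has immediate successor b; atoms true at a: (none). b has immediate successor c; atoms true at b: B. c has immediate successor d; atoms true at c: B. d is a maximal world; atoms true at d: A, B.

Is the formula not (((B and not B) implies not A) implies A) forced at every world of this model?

No

Not every world: a does not force not (((B and not B) implies not A) implies A).
a does not force not (((B and not B) implies not A) implies A) since d is accessible from a and d forces ((B and not B) implies not A) implies A.
d forces ((B and not B) implies not A) implies A: every world accessible from d that forces (B and not B) implies not A (namely d) also forces A.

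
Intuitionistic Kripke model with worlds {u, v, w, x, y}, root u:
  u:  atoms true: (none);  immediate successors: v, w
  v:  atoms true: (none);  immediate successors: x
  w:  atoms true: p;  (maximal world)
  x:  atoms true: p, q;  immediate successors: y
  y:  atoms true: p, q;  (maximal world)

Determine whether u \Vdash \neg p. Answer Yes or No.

No

u \nVdash \neg p since w is accessible from u and w \Vdash p.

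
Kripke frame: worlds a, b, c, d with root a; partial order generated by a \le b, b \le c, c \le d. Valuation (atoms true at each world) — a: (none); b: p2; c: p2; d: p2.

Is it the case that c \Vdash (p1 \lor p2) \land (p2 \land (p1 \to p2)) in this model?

Yes

c \Vdash (p1 \lor p2) \land (p2 \land (p1 \to p2)) since c forces both conjuncts.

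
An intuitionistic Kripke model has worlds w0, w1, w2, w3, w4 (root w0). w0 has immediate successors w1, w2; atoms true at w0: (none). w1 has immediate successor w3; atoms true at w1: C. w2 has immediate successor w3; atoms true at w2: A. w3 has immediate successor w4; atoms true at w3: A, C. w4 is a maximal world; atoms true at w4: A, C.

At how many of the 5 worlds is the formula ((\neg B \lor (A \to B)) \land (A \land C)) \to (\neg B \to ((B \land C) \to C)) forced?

5

w0: forces it.
w1: forces it.
w2: forces it.
w3: forces it.
w4: forces it.
Worlds forcing the formula: {w0, w1, w2, w3, w4}.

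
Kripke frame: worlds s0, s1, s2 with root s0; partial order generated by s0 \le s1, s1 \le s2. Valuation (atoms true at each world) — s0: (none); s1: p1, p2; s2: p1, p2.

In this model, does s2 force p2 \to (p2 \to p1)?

s2 \Vdash p2 \to (p2 \to p1): every world accessible from s2 that forces p2 (namely s2) also forces p2 \to p1.

Yes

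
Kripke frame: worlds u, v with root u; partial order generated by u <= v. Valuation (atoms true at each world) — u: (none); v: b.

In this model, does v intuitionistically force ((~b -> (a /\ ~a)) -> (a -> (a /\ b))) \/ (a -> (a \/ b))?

Yes

v ||- ((~b -> (a /\ ~a)) -> (a -> (a /\ b))) \/ (a -> (a \/ b)) via the disjunct (~b -> (a /\ ~a)) -> (a -> (a /\ b)).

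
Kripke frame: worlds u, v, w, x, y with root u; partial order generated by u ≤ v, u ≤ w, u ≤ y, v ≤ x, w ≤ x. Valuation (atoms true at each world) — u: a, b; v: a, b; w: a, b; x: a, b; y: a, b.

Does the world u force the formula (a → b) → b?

Yes

u ⊩ (a → b) → b: every world accessible from u that forces a → b (namely u, v, w, x, y) also forces b.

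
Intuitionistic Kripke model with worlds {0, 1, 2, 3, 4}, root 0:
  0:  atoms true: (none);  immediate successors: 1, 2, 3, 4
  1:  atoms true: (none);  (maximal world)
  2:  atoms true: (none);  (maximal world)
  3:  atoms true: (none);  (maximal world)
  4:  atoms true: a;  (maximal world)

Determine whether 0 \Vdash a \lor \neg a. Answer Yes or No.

No

0 \nVdash a \lor \neg a: neither disjunct is forced at 0.
0 lacks atom a, so 0 \nVdash a.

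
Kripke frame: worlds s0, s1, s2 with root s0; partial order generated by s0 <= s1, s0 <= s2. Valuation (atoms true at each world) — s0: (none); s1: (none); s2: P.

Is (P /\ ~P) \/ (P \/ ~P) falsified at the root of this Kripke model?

s0 ||-/- (P /\ ~P) \/ (P \/ ~P): neither disjunct is forced at s0.
s0 ||-/- P /\ ~P since s0 fails P.
So the root s0 does not force (P /\ ~P) \/ (P \/ ~P); the model is a countermodel.

Yes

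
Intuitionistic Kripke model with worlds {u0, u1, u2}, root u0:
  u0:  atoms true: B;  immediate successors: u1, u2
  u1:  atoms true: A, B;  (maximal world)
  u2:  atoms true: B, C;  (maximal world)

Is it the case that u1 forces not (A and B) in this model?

u1 does not force not (A and B) since u1 is accessible from u1 and u1 forces A and B.
u1 forces A and B since u1 forces both conjuncts.

No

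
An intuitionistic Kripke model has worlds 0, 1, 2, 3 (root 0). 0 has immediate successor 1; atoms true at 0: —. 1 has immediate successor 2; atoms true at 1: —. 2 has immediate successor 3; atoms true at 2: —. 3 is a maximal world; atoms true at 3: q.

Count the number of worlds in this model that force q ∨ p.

1

0: does not force it — 0 ⊮ q ∨ p: neither disjunct is forced at 0.
1: does not force it — 1 ⊮ q ∨ p: neither disjunct is forced at 1.
2: does not force it — 2 ⊮ q ∨ p: neither disjunct is forced at 2.
3: forces it.
Worlds forcing the formula: {3}.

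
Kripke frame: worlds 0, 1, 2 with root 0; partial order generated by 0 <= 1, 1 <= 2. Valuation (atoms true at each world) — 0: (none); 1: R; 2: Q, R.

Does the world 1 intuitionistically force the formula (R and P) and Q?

No

1 does not force (R and P) and Q since 1 fails R and P.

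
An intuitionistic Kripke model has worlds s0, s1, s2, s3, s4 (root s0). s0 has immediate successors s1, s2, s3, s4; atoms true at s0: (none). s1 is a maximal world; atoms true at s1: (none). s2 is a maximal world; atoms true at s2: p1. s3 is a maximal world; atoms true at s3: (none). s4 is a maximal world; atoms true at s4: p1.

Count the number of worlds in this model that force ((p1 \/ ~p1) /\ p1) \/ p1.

2

s0: does not force it — s0 ||-/- ((p1 \/ ~p1) /\ p1) \/ p1: neither disjunct is forced at s0.
s1: does not force it — s1 ||-/- ((p1 \/ ~p1) /\ p1) \/ p1: neither disjunct is forced at s1.
s2: forces it.
s3: does not force it — s3 ||-/- ((p1 \/ ~p1) /\ p1) \/ p1: neither disjunct is forced at s3.
s4: forces it.
Worlds forcing the formula: {s2, s4}.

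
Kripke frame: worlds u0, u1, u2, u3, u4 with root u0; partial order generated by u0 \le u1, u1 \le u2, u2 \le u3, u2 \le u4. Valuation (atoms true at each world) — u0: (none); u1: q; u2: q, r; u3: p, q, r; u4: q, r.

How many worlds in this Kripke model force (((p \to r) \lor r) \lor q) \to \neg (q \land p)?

u0: does not force it — u0 \nVdash (((p \to r) \lor r) \lor q) \to \neg (q \land p): already at u0 itself, u0 \Vdash ((p \to r) \lor r) \lor q but u0 \nVdash \neg (q \land p).
u1: does not force it — u1 \nVdash (((p \to r) \lor r) \lor q) \to \neg (q \land p): already at u1 itself, u1 \Vdash ((p \to r) \lor r) \lor q but u1 \nVdash \neg (q \land p).
u2: does not force it — u2 \nVdash (((p \to r) \lor r) \lor q) \to \neg (q \land p): already at u2 itself, u2 \Vdash ((p \to r) \lor r) \lor q but u2 \nVdash \neg (q \land p).
u3: does not force it.
u4: forces it.
Worlds forcing the formula: {u4}.

1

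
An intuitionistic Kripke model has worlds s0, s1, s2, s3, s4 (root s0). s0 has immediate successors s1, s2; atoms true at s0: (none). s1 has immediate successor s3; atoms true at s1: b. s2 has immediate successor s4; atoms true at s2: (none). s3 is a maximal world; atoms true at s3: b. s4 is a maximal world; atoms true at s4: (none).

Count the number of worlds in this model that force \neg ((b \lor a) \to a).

s0: does not force it — s0 \nVdash \neg ((b \lor a) \to a) since s2 is accessible from s0 and s2 \Vdash (b \lor a) \to a.
s1: forces it.
s2: does not force it — s2 \nVdash \neg ((b \lor a) \to a) since s2 is accessible from s2 and s2 \Vdash (b \lor a) \to a.
s3: forces it.
s4: does not force it — s4 \nVdash \neg ((b \lor a) \to a) since s4 is accessible from s4 and s4 \Vdash (b \lor a) \to a.
Worlds forcing the formula: {s1, s3}.

2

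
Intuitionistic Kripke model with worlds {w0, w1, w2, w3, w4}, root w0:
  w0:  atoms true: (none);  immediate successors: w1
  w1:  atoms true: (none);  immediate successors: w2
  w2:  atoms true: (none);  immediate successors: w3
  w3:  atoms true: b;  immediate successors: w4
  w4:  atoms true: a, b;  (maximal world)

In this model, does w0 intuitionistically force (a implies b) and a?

No

w0 does not force (a implies b) and a since w0 fails a.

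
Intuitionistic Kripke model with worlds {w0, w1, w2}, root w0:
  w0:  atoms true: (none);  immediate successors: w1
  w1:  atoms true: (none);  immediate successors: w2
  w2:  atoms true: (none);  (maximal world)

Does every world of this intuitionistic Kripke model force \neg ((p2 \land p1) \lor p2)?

Yes

w0 \Vdash \neg ((p2 \land p1) \lor p2): no world accessible from w0 forces (p2 \land p1) \lor p2.
Since the root w0 forces \neg ((p2 \land p1) \lor p2) and forcing is persistent (monotone upward), every world forces it.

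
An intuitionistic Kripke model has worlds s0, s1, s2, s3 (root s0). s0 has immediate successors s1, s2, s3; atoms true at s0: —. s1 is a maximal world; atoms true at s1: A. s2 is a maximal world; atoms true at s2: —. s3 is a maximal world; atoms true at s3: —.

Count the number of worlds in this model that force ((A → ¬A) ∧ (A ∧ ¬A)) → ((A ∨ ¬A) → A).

s0: forces it.
s1: forces it.
s2: forces it.
s3: forces it.
Worlds forcing the formula: {s0, s1, s2, s3}.

4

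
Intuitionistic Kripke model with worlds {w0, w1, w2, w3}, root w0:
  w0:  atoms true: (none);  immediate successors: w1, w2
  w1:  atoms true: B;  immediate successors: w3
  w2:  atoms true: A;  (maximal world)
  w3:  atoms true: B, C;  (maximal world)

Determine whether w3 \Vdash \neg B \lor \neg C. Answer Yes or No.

w3 \nVdash \neg B \lor \neg C: neither disjunct is forced at w3.
w3 \nVdash \neg B since w3 is accessible from w3 and w3 \Vdash B.

No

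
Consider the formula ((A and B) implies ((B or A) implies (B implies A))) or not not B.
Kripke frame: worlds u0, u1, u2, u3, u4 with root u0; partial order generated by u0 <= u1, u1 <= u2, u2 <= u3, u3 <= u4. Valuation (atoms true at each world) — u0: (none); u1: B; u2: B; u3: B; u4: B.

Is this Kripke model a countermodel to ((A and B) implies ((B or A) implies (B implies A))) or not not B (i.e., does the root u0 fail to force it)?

No

u0 forces ((A and B) implies ((B or A) implies (B implies A))) or not not B via the disjunct (A and B) implies ((B or A) implies (B implies A)).
So the root u0 forces ((A and B) implies ((B or A) implies (B implies A))) or not not B; the model is not a countermodel.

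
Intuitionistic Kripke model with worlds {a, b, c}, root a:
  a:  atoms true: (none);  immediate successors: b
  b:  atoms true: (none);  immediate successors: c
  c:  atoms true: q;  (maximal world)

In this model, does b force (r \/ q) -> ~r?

b ||- (r \/ q) -> ~r: every world accessible from b that forces r \/ q (namely c) also forces ~r.

Yes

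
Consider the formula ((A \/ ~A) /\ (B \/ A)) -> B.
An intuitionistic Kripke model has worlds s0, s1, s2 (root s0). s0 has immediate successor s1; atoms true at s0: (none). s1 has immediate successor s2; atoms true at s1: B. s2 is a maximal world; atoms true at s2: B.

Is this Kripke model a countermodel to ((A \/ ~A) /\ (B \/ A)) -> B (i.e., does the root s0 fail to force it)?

s0 ||- ((A \/ ~A) /\ (B \/ A)) -> B: every world accessible from s0 that forces (A \/ ~A) /\ (B \/ A) (namely s1, s2) also forces B.
So the root s0 forces ((A \/ ~A) /\ (B \/ A)) -> B; the model is not a countermodel.

No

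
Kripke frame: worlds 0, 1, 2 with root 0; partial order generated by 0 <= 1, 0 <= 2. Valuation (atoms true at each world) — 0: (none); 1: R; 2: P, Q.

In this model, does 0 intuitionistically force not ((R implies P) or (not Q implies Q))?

No

0 does not force not ((R implies P) or (not Q implies Q)) since 2 is accessible from 0 and 2 forces (R implies P) or (not Q implies Q).
2 forces (R implies P) or (not Q implies Q) via the disjunct R implies P.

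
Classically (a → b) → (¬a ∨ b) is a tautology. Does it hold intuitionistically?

This is the material-implication-as-disjunction principle, which is not intuitionistically valid.
A Kripke countermodel: worlds 0, 1; order generated by 0 ≤ 1; atoms true at each world — 0:{}; 1:{a,b}.
0 ⊮ (a → b) → (¬a ∨ b): already at 0 itself, 0 ⊩ a → b but 0 ⊮ ¬a ∨ b.
0 ⊮ ¬a ∨ b: neither disjunct is forced at 0.
0 ⊮ ¬a since 1 is accessible from 0 and 1 ⊩ a.
So the root 0 does not force the formula.

No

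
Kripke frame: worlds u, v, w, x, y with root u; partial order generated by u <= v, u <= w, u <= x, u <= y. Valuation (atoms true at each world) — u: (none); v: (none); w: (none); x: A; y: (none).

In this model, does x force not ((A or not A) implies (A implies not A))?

Yes

x forces not ((A or not A) implies (A implies not A)): no world accessible from x forces (A or not A) implies (A implies not A).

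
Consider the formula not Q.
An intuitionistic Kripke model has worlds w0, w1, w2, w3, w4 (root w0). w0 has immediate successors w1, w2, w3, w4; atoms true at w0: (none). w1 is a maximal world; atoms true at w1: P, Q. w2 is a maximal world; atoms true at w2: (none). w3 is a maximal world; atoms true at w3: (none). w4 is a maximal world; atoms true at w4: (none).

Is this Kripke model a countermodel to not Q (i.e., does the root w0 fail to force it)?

Yes

w0 does not force not Q since w1 is accessible from w0 and w1 forces Q.
So the root w0 does not force not Q; the model is a countermodel.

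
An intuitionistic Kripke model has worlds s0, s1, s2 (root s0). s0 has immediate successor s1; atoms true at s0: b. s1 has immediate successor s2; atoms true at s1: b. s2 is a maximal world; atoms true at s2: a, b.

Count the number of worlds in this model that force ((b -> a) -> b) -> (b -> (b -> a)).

1

s0: does not force it — s0 ||-/- ((b -> a) -> b) -> (b -> (b -> a)): already at s0 itself, s0 ||- (b -> a) -> b but s0 ||-/- b -> (b -> a).
s1: does not force it.
s2: forces it.
Worlds forcing the formula: {s2}.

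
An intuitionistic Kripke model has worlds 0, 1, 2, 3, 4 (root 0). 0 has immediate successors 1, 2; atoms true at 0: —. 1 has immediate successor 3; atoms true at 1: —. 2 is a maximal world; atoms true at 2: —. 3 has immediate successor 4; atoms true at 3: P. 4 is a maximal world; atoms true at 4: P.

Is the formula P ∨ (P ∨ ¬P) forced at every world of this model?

No

Not every world: 0 ⊮ P ∨ (P ∨ ¬P).
0 ⊮ P ∨ (P ∨ ¬P): neither disjunct is forced at 0.
0 lacks atom P, so 0 ⊮ P.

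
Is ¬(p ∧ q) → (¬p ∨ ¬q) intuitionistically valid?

This is the constructively invalid direction of De Morgan's law for conjunction, which is not intuitionistically valid.
A Kripke countermodel: worlds 0, 1, 2; order generated by 0 ≤ 1, 0 ≤ 2; atoms true at each world — 0:{}; 1:{p}; 2:{q}.
0 ⊮ ¬(p ∧ q) → (¬p ∨ ¬q): already at 0 itself, 0 ⊩ ¬(p ∧ q) but 0 ⊮ ¬p ∨ ¬q.
0 ⊮ ¬p ∨ ¬q: neither disjunct is forced at 0.
0 ⊮ ¬p since 1 is accessible from 0 and 1 ⊩ p.
So the root 0 does not force the formula.

No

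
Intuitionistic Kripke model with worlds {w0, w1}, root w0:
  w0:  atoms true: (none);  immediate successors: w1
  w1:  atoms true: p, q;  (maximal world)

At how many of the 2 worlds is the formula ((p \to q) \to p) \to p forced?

w0: forces it.
w1: forces it.
Worlds forcing the formula: {w0, w1}.

2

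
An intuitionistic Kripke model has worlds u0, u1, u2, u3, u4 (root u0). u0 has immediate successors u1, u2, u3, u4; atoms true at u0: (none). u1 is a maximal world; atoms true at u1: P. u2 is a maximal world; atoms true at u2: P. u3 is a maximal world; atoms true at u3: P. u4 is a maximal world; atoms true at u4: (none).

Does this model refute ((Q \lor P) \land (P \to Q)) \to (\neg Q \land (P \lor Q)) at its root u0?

No

u0 \Vdash ((Q \lor P) \land (P \to Q)) \to (\neg Q \land (P \lor Q)) vacuously: no world accessible from u0 forces the antecedent (Q \lor P) \land (P \to Q).
So the root u0 forces ((Q \lor P) \land (P \to Q)) \to (\neg Q \land (P \lor Q)); the model is not a countermodel.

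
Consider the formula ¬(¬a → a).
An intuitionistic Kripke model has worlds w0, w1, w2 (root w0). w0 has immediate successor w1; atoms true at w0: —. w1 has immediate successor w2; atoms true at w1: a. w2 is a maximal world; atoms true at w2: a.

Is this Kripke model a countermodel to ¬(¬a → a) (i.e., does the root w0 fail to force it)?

Yes

w0 ⊮ ¬(¬a → a) since w0 is accessible from w0 and w0 ⊩ ¬a → a.
w0 ⊩ ¬a → a vacuously: no world accessible from w0 forces the antecedent ¬a.
So the root w0 does not force ¬(¬a → a); the model is a countermodel.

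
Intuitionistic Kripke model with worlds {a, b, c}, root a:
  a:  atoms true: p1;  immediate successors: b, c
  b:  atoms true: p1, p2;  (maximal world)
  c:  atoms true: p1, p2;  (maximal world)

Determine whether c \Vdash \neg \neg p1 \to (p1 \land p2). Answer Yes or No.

Yes

c \Vdash \neg \neg p1 \to (p1 \land p2): every world accessible from c that forces \neg \neg p1 (namely c) also forces p1 \land p2.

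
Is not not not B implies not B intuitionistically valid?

Yes

This is triple-negation reduction, which is intuitionistically derivable.
Assume not not not B and suppose B. Then not not B (double-negation introduction), contradicting not not not B. So not B.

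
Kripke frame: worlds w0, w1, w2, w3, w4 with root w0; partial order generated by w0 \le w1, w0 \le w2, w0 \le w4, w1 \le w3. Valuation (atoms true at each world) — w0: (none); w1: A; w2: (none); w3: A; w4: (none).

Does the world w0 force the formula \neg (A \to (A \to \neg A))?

w0 \nVdash \neg (A \to (A \to \neg A)) since w2 is accessible from w0 and w2 \Vdash A \to (A \to \neg A).
w2 \Vdash A \to (A \to \neg A) vacuously: no world accessible from w2 forces the antecedent A.

No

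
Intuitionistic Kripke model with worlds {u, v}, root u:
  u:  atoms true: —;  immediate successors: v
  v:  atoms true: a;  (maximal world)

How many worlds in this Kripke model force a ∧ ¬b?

1

u: does not force it — u ⊮ a ∧ ¬b since u fails a.
v: forces it.
Worlds forcing the formula: {v}.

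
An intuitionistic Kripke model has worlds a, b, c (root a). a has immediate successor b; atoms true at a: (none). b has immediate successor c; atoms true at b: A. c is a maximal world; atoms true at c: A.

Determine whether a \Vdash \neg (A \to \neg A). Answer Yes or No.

a \Vdash \neg (A \to \neg A): no world accessible from a forces A \to \neg A.

Yes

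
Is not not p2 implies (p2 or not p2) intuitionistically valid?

No

This is a variant of double-negation elimination (deriving excluded middle from double negation), which is not intuitionistically valid.
A Kripke countermodel: worlds w0, w1; order generated by w0 <= w1; atoms true at each world — w0:{}; w1:{p2}.
w0 does not force not not p2 implies (p2 or not p2): already at w0 itself, w0 forces not not p2 but w0 does not force p2 or not p2.
w0 does not force p2 or not p2: neither disjunct is forced at w0.
w0 lacks atom p2, so w0 does not force p2.
So the root w0 does not force the formula.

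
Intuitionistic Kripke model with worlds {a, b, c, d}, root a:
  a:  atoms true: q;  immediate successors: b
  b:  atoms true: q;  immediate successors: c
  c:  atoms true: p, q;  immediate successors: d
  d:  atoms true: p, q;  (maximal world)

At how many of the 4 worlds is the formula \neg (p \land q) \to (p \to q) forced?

4

a: forces it.
b: forces it.
c: forces it.
d: forces it.
Worlds forcing the formula: {a, b, c, d}.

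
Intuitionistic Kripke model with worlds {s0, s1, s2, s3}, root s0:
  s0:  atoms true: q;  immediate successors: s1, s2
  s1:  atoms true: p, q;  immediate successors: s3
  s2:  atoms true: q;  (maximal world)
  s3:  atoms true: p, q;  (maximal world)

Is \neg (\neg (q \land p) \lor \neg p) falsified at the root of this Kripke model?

s0 \nVdash \neg (\neg (q \land p) \lor \neg p) since s2 is accessible from s0 and s2 \Vdash \neg (q \land p) \lor \neg p.
s2 \Vdash \neg (q \land p) \lor \neg p via the disjunct \neg (q \land p).
So the root s0 does not force \neg (\neg (q \land p) \lor \neg p); the model is a countermodel.

Yes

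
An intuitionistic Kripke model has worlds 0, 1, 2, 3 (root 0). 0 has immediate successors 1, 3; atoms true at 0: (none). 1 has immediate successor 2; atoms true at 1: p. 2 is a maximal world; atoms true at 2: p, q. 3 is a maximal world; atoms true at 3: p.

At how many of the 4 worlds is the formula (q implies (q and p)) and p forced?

0: does not force it — 0 does not force (q implies (q and p)) and p since 0 fails p.
1: forces it.
2: forces it.
3: forces it.
Worlds forcing the formula: {1, 2, 3}.

3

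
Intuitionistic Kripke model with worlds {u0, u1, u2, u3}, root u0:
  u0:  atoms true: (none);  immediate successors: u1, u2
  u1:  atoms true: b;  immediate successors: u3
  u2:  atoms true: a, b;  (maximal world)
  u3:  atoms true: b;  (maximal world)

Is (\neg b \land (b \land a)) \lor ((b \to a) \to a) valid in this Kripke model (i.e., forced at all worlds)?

u0 \Vdash (\neg b \land (b \land a)) \lor ((b \to a) \to a) via the disjunct (b \to a) \to a.
Since the root u0 forces (\neg b \land (b \land a)) \lor ((b \to a) \to a) and forcing is persistent (monotone upward), every world forces it.

Yes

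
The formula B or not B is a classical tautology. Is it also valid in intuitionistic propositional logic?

This is the law of excluded middle, which is not intuitionistically valid.
A Kripke countermodel: worlds a, b; order generated by a <= b; atoms true at each world — a:{}; b:{B}.
a does not force B or not B: neither disjunct is forced at a.
a lacks atom B, so a does not force B.
So the root a does not force the formula.

No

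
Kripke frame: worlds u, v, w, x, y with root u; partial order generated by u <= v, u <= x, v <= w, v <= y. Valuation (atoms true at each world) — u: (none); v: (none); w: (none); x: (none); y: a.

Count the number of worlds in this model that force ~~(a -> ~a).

2

u: does not force it — u ||-/- ~~(a -> ~a) since y is accessible from u and y ||- ~(a -> ~a).
v: does not force it.
w: forces it.
x: forces it.
y: does not force it.
Worlds forcing the formula: {w, x}.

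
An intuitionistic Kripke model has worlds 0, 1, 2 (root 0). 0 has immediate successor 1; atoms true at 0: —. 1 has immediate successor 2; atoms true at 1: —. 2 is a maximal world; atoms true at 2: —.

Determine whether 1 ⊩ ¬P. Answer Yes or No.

Yes

1 ⊩ ¬P: no world accessible from 1 forces P.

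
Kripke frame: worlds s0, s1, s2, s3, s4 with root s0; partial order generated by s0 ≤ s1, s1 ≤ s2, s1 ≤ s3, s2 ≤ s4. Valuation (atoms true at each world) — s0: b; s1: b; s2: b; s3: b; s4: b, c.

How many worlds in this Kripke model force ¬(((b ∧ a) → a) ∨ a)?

0

s0: does not force it — s0 ⊮ ¬(((b ∧ a) → a) ∨ a) since s0 is accessible from s0 and s0 ⊩ ((b ∧ a) → a) ∨ a.
s1: does not force it — s1 ⊮ ¬(((b ∧ a) → a) ∨ a) since s1 is accessible from s1 and s1 ⊩ ((b ∧ a) → a) ∨ a.
s2: does not force it.
s3: does not force it.
s4: does not force it.
Worlds forcing the formula: { }.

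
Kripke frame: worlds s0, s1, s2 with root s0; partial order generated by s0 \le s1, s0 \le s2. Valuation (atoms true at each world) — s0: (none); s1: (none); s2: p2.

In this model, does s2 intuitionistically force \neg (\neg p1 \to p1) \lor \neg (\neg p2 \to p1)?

s2 \Vdash \neg (\neg p1 \to p1) \lor \neg (\neg p2 \to p1) via the disjunct \neg (\neg p1 \to p1).

Yes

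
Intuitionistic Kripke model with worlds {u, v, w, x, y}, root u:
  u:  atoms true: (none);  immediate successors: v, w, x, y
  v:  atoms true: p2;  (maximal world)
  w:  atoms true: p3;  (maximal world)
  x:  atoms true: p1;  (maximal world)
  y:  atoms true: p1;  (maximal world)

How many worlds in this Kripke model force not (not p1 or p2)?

2

u: does not force it — u does not force not (not p1 or p2) since v is accessible from u and v forces not p1 or p2.
v: does not force it — v does not force not (not p1 or p2) since v is accessible from v and v forces not p1 or p2.
w: does not force it — w does not force not (not p1 or p2) since w is accessible from w and w forces not p1 or p2.
x: forces it.
y: forces it.
Worlds forcing the formula: {x, y}.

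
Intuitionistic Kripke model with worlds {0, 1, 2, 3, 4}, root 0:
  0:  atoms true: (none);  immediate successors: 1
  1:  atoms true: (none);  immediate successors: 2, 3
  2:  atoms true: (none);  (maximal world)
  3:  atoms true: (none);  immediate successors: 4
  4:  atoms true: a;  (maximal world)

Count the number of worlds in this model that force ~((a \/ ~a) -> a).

0: does not force it — 0 ||-/- ~((a \/ ~a) -> a) since 3 is accessible from 0 and 3 ||- (a \/ ~a) -> a.
1: does not force it — 1 ||-/- ~((a \/ ~a) -> a) since 3 is accessible from 1 and 3 ||- (a \/ ~a) -> a.
2: forces it.
3: does not force it — 3 ||-/- ~((a \/ ~a) -> a) since 3 is accessible from 3 and 3 ||- (a \/ ~a) -> a.
4: does not force it.
Worlds forcing the formula: {2}.

1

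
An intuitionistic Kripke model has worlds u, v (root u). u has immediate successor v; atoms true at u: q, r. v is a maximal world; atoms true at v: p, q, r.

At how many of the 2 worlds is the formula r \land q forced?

u: forces it.
v: forces it.
Worlds forcing the formula: {u, v}.

2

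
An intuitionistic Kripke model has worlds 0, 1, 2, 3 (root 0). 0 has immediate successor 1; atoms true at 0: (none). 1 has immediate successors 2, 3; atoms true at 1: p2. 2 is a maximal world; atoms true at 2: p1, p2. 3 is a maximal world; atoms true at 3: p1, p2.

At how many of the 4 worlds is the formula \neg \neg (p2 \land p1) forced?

4

0: forces it.
1: forces it.
2: forces it.
3: forces it.
Worlds forcing the formula: {0, 1, 2, 3}.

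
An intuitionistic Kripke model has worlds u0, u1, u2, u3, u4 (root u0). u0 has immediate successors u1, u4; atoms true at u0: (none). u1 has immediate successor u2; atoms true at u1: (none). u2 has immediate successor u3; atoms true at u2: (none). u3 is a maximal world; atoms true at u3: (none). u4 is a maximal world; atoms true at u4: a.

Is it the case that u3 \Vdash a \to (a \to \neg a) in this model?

Yes

u3 \Vdash a \to (a \to \neg a) vacuously: no world accessible from u3 forces the antecedent a.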